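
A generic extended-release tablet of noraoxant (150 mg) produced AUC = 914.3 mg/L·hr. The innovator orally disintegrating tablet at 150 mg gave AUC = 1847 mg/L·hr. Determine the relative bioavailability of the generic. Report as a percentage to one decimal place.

F_rel = 49.5%

F_rel = (AUC_test/D_test) / (AUC_ref/D_ref)
      = (914.3/150) / (1847/150)
      = 6.09533 / 12.3133 = 0.4950 = 49.50%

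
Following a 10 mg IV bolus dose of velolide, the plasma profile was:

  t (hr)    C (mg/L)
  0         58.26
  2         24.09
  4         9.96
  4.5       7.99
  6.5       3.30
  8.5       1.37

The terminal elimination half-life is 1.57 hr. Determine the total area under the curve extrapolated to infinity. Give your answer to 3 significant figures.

AUC = 140 mg/L·hr

Trapezoidal AUC_0→8.5:
  [0→2]: (58.26+24.09)/2 × 2 = 82.35
  [2→4]: (24.09+9.96)/2 × 2 = 34.05
  [4→4.5]: (9.96+7.99)/2 × 0.5 = 4.4875
  [4.5→6.5]: (7.99+3.30)/2 × 2 = 11.29
  [6.5→8.5]: (3.30+1.37)/2 × 2 = 4.67
  Sum = 136.8475 mg/L·hr
k_e = ln2 / t½ = 0.693147 / 1.57 = 0.4415 hr^-1
Extrapolated tail: C_last / k_e = 1.37 / 0.4415 = 3.103
AUC_0→∞ = 136.8475 + 3.103 = 139.9505 mg/L·hr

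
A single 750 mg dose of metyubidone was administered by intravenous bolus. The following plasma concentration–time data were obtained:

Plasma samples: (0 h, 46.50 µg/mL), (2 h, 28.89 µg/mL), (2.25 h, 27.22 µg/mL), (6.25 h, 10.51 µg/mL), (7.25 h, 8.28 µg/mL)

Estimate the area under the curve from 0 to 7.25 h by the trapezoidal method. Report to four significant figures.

AUC = 167.3 µg/mL·h

Trapezoidal AUC_0→7.25:
  [0→2]: (46.50+28.89)/2 × 2 = 75.39
  [2→2.25]: (28.89+27.22)/2 × 0.25 = 7.01375
  [2.25→6.25]: (27.22+10.51)/2 × 4 = 75.46
  [6.25→7.25]: (10.51+8.28)/2 × 1 = 9.395
  Sum = 167.25875 µg/mL·h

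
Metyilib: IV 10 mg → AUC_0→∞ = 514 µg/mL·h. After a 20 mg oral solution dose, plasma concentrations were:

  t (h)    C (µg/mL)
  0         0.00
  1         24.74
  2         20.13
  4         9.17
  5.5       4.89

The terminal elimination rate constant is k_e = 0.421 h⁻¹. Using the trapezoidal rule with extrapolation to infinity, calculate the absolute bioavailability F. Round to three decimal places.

Trapezoidal AUC_0→5.5 (oral solution):
  [0→1]: (0.00+24.74)/2 × 1 = 12.37
  [1→2]: (24.74+20.13)/2 × 1 = 22.435
  [2→4]: (20.13+9.17)/2 × 2 = 29.3
  [4→5.5]: (9.17+4.89)/2 × 1.5 = 10.545
  Sum = 74.65 µg/mL·h
Tail: C_last/k_e = 4.89/0.421 = 11.615
AUC_0→∞ (oral solution) = 74.65 + 11.615 = 86.265 µg/mL·h
F = (AUC_ev/D_ev)/(AUC_iv/D_iv) = (86.265/20)/(514/10) = 4.31325/51.4 = 0.0839

F = 0.084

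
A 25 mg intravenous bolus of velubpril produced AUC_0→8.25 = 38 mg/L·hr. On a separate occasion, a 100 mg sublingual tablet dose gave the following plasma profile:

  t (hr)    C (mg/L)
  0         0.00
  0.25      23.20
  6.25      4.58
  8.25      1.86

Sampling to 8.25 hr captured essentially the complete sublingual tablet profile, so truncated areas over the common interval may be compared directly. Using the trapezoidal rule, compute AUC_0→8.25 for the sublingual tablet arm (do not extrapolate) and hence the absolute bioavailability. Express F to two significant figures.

F = 0.61

Trapezoidal AUC_0→8.25 (sublingual tablet):
  [0→0.25]: (0.00+23.20)/2 × 0.25 = 2.9
  [0.25→6.25]: (23.20+4.58)/2 × 6 = 83.34
  [6.25→8.25]: (4.58+1.86)/2 × 2 = 6.44
  Sum = 92.68 mg/L·hr
F = (AUC_ev/D_ev)/(AUC_iv/D_iv) = (92.68/100)/(38/25) = 0.9268/1.52 = 0.6097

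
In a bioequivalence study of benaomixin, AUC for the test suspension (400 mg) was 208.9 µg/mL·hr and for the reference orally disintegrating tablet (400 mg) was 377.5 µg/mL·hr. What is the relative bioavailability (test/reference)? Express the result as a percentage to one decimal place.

F_rel = (AUC_test/D_test) / (AUC_ref/D_ref)
      = (208.9/400) / (377.5/400)
      = 0.52225 / 0.94375 = 0.5534 = 55.34%

F_rel = 55.3%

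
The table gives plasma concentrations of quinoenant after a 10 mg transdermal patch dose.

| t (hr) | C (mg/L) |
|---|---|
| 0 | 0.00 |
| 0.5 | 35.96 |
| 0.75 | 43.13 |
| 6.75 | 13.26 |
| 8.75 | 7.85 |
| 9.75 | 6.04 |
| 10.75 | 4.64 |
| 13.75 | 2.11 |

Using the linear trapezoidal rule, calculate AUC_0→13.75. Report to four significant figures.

AUC = 231.6 mg/L·hr

Trapezoidal AUC_0→13.75:
  [0→0.5]: (0.00+35.96)/2 × 0.5 = 8.99
  [0.5→0.75]: (35.96+43.13)/2 × 0.25 = 9.88625
  [0.75→6.75]: (43.13+13.26)/2 × 6 = 169.17
  [6.75→8.75]: (13.26+7.85)/2 × 2 = 21.11
  [8.75→9.75]: (7.85+6.04)/2 × 1 = 6.945
  [9.75→10.75]: (6.04+4.64)/2 × 1 = 5.34
  [10.75→13.75]: (4.64+2.11)/2 × 3 = 10.125
  Sum = 231.56625 mg/L·hr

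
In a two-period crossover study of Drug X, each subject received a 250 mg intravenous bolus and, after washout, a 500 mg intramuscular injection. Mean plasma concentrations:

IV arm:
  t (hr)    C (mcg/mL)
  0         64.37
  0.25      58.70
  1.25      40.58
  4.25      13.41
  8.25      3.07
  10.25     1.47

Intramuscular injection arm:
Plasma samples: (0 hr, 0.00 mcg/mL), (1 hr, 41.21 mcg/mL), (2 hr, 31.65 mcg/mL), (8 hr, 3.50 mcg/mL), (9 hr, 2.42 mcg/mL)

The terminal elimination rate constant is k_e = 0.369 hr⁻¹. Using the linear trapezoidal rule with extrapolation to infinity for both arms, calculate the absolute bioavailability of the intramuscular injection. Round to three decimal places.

Trapezoidal AUC_0→10.25 (IV):
  [0→0.25]: (64.37+58.70)/2 × 0.25 = 15.38375
  [0.25→1.25]: (58.70+40.58)/2 × 1 = 49.64
  [1.25→4.25]: (40.58+13.41)/2 × 3 = 80.985
  [4.25→8.25]: (13.41+3.07)/2 × 4 = 32.96
  [8.25→10.25]: (3.07+1.47)/2 × 2 = 4.54
  Sum = 183.50875 mcg/mL·hr
IV tail: 1.47/0.369 = 3.984; AUC_iv,0→∞ = 183.50875 + 3.984 = 187.49275 mcg/mL·hr
Trapezoidal AUC_0→9 (intramuscular injection):
  [0→1]: (0.00+41.21)/2 × 1 = 20.605
  [1→2]: (41.21+31.65)/2 × 1 = 36.43
  [2→8]: (31.65+3.50)/2 × 6 = 105.45
  [8→9]: (3.50+2.42)/2 × 1 = 2.96
  Sum = 165.445 mcg/mL·hr
intramuscular injection tail: 2.42/0.369 = 6.558; AUC_ev,0→∞ = 165.445 + 6.558 = 172.003 mcg/mL·hr
F = (AUC_ev/D_ev)/(AUC_iv/D_iv) = (172.003/500)/(187.49275/250) = 0.344006/0.749971 = 0.4587

F = 0.459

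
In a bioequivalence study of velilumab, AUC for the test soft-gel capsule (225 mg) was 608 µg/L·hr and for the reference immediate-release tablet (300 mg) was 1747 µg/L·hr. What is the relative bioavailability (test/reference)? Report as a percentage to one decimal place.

F_rel = (AUC_test/D_test) / (AUC_ref/D_ref)
      = (608/225) / (1747/300)
      = 2.70222 / 5.82333 = 0.4640 = 46.40%

F_rel = 46.4%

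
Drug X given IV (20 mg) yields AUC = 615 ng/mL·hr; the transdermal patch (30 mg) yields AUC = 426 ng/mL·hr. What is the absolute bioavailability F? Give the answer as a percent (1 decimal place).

F = 46.2%

F = (AUC_ev / D_ev) / (AUC_iv / D_iv)
  = (426/30) / (615/20)
  = 14.2 / 30.75 = 0.4618
  = 46.18%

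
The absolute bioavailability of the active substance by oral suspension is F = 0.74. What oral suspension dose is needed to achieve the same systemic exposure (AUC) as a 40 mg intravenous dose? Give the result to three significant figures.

D_oral = 54.1 mg

For equal systemic exposure: F × D_ev = D_iv
D_ev = D_iv / F = 40 / 0.74 = 54.0541 mg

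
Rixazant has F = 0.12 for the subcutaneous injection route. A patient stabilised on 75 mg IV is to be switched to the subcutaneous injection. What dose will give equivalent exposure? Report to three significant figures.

For equal systemic exposure: F × D_ev = D_iv
D_ev = D_iv / F = 75 / 0.12 = 625 mg

D_subcutaneous = 625 mg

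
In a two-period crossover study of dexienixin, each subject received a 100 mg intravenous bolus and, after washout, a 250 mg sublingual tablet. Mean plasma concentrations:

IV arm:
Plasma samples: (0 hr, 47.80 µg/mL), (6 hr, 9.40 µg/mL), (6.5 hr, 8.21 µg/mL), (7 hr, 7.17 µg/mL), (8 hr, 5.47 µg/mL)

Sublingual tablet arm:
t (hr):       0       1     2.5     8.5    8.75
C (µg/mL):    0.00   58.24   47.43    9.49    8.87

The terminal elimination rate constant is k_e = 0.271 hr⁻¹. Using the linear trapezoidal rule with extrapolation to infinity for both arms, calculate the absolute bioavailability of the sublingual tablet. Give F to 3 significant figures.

Trapezoidal AUC_0→8 (IV):
  [0→6]: (47.80+9.40)/2 × 6 = 171.6
  [6→6.5]: (9.40+8.21)/2 × 0.5 = 4.4025
  [6.5→7]: (8.21+7.17)/2 × 0.5 = 3.845
  [7→8]: (7.17+5.47)/2 × 1 = 6.32
  Sum = 186.1675 µg/mL·hr
IV tail: 5.47/0.271 = 20.185; AUC_iv,0→∞ = 186.1675 + 20.185 = 206.3525 µg/mL·hr
Trapezoidal AUC_0→8.75 (sublingual tablet):
  [0→1]: (0.00+58.24)/2 × 1 = 29.12
  [1→2.5]: (58.24+47.43)/2 × 1.5 = 79.2525
  [2.5→8.5]: (47.43+9.49)/2 × 6 = 170.76
  [8.5→8.75]: (9.49+8.87)/2 × 0.25 = 2.295
  Sum = 281.4275 µg/mL·hr
sublingual tablet tail: 8.87/0.271 = 32.731; AUC_ev,0→∞ = 281.4275 + 32.731 = 314.1585 µg/mL·hr
F = (AUC_ev/D_ev)/(AUC_iv/D_iv) = (314.1585/250)/(206.3525/100) = 1.256634/2.063525 = 0.6090

F = 0.609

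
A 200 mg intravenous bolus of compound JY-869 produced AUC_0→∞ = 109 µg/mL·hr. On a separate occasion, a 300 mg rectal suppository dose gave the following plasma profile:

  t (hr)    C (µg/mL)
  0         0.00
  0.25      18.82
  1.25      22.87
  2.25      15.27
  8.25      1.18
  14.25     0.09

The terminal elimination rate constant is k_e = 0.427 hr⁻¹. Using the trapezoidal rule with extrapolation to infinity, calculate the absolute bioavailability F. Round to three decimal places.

Trapezoidal AUC_0→14.25 (rectal suppository):
  [0→0.25]: (0.00+18.82)/2 × 0.25 = 2.3525
  [0.25→1.25]: (18.82+22.87)/2 × 1 = 20.845
  [1.25→2.25]: (22.87+15.27)/2 × 1 = 19.07
  [2.25→8.25]: (15.27+1.18)/2 × 6 = 49.35
  [8.25→14.25]: (1.18+0.09)/2 × 6 = 3.81
  Sum = 95.4275 µg/mL·hr
Tail: C_last/k_e = 0.09/0.427 = 0.211
AUC_0→∞ (rectal suppository) = 95.4275 + 0.211 = 95.6385 µg/mL·hr
F = (AUC_ev/D_ev)/(AUC_iv/D_iv) = (95.6385/300)/(109/200) = 0.318795/0.545 = 0.5849

F = 0.585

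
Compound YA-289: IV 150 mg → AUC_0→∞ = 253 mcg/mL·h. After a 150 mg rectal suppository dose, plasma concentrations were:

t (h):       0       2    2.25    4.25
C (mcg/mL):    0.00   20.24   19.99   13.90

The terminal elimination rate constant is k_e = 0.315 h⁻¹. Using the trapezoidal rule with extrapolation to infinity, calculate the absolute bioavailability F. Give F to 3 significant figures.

F = 0.408

Trapezoidal AUC_0→4.25 (rectal suppository):
  [0→2]: (0.00+20.24)/2 × 2 = 20.24
  [2→2.25]: (20.24+19.99)/2 × 0.25 = 5.02875
  [2.25→4.25]: (19.99+13.90)/2 × 2 = 33.89
  Sum = 59.15875 mcg/mL·h
Tail: C_last/k_e = 13.90/0.315 = 44.127
AUC_0→∞ (rectal suppository) = 59.15875 + 44.127 = 103.28575 mcg/mL·h
F = (AUC_ev/D_ev)/(AUC_iv/D_iv) = (103.28575/150)/(253/150) = 0.688572/1.68667 = 0.4082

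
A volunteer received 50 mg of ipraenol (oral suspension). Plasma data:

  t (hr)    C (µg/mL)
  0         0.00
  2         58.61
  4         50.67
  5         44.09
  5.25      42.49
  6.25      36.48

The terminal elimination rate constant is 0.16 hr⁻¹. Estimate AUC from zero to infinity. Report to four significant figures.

AUC = 493.6 µg/mL·hr

Trapezoidal AUC_0→6.25:
  [0→2]: (0.00+58.61)/2 × 2 = 58.61
  [2→4]: (58.61+50.67)/2 × 2 = 109.28
  [4→5]: (50.67+44.09)/2 × 1 = 47.38
  [5→5.25]: (44.09+42.49)/2 × 0.25 = 10.8225
  [5.25→6.25]: (42.49+36.48)/2 × 1 = 39.485
  Sum = 265.5775 µg/mL·hr
Extrapolated tail: C_last / k_e = 36.48 / 0.16 = 228.000
AUC_0→∞ = 265.5775 + 228.000 = 493.5775 µg/mL·hr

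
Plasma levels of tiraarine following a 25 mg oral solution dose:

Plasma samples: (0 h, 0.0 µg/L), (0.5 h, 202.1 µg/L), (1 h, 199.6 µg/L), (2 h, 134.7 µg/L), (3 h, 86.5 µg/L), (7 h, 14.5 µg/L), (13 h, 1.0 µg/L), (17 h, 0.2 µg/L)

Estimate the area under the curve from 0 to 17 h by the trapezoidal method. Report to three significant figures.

Trapezoidal AUC_0→17:
  [0→0.5]: (0.0+202.1)/2 × 0.5 = 50.525
  [0.5→1]: (202.1+199.6)/2 × 0.5 = 100.425
  [1→2]: (199.6+134.7)/2 × 1 = 167.15
  [2→3]: (134.7+86.5)/2 × 1 = 110.6
  [3→7]: (86.5+14.5)/2 × 4 = 202.0
  [7→13]: (14.5+1.0)/2 × 6 = 46.5
  [13→17]: (1.0+0.2)/2 × 4 = 2.4
  Sum = 679.6 µg/L·h

AUC = 680 µg/L·h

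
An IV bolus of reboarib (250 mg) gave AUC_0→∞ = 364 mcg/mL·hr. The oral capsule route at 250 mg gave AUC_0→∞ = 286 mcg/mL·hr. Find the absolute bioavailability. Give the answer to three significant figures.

F = (AUC_ev / D_ev) / (AUC_iv / D_iv)
  = (286/250) / (364/250)
  = 1.144 / 1.456 = 0.7857

F = 0.786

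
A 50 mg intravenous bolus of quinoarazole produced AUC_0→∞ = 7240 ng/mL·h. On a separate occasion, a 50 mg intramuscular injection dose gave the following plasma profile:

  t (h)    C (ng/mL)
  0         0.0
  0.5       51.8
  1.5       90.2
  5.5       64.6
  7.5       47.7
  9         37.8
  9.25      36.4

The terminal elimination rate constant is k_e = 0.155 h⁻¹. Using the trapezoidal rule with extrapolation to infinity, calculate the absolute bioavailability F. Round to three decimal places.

Trapezoidal AUC_0→9.25 (intramuscular injection):
  [0→0.5]: (0.0+51.8)/2 × 0.5 = 12.95
  [0.5→1.5]: (51.8+90.2)/2 × 1 = 71.0
  [1.5→5.5]: (90.2+64.6)/2 × 4 = 309.6
  [5.5→7.5]: (64.6+47.7)/2 × 2 = 112.3
  [7.5→9]: (47.7+37.8)/2 × 1.5 = 64.125
  [9→9.25]: (37.8+36.4)/2 × 0.25 = 9.275
  Sum = 579.25 ng/mL·h
Tail: C_last/k_e = 36.4/0.155 = 234.839
AUC_0→∞ (intramuscular injection) = 579.25 + 234.839 = 814.089 ng/mL·h
F = (AUC_ev/D_ev)/(AUC_iv/D_iv) = (814.089/50)/(7240/50) = 16.28178/144.8 = 0.1124

F = 0.112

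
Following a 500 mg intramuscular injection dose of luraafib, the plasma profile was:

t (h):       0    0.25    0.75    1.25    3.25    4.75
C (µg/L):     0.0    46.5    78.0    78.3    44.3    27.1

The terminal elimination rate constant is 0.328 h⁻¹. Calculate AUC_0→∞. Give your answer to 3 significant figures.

Trapezoidal AUC_0→4.75:
  [0→0.25]: (0.0+46.5)/2 × 0.25 = 5.8125
  [0.25→0.75]: (46.5+78.0)/2 × 0.5 = 31.125
  [0.75→1.25]: (78.0+78.3)/2 × 0.5 = 39.075
  [1.25→3.25]: (78.3+44.3)/2 × 2 = 122.6
  [3.25→4.75]: (44.3+27.1)/2 × 1.5 = 53.55
  Sum = 252.1625 µg/L·h
Extrapolated tail: C_last / k_e = 27.1 / 0.328 = 82.622
AUC_0→∞ = 252.1625 + 82.622 = 334.7845 µg/L·h

AUC = 335 µg/L·h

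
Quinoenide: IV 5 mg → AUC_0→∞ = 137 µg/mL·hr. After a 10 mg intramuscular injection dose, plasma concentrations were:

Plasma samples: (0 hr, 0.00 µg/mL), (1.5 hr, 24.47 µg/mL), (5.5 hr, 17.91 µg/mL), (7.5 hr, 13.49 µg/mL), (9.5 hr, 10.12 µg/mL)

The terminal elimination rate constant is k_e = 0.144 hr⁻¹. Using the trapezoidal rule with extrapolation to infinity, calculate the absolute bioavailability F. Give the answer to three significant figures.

F = 0.834

Trapezoidal AUC_0→9.5 (intramuscular injection):
  [0→1.5]: (0.00+24.47)/2 × 1.5 = 18.3525
  [1.5→5.5]: (24.47+17.91)/2 × 4 = 84.76
  [5.5→7.5]: (17.91+13.49)/2 × 2 = 31.4
  [7.5→9.5]: (13.49+10.12)/2 × 2 = 23.61
  Sum = 158.1225 µg/mL·hr
Tail: C_last/k_e = 10.12/0.144 = 70.278
AUC_0→∞ (intramuscular injection) = 158.1225 + 70.278 = 228.4005 µg/mL·hr
F = (AUC_ev/D_ev)/(AUC_iv/D_iv) = (228.4005/10)/(137/5) = 22.84005/27.4 = 0.8336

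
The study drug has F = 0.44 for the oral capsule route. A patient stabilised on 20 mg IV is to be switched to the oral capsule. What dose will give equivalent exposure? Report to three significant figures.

D_oral = 45.5 mg

For equal systemic exposure: F × D_ev = D_iv
D_ev = D_iv / F = 20 / 0.44 = 45.4545 mg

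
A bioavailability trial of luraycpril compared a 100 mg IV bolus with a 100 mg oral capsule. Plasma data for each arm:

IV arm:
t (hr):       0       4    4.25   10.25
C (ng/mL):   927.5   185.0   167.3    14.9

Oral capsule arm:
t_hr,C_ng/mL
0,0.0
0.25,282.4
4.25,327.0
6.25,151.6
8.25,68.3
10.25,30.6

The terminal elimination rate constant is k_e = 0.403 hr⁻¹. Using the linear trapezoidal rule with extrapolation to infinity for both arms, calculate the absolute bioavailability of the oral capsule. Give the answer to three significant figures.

F = 0.746

Trapezoidal AUC_0→10.25 (IV):
  [0→4]: (927.5+185.0)/2 × 4 = 2225.0
  [4→4.25]: (185.0+167.3)/2 × 0.25 = 44.0375
  [4.25→10.25]: (167.3+14.9)/2 × 6 = 546.6
  Sum = 2815.6375 ng/mL·hr
IV tail: 14.9/0.403 = 36.973; AUC_iv,0→∞ = 2815.6375 + 36.973 = 2852.6105 ng/mL·hr
Trapezoidal AUC_0→10.25 (oral capsule):
  [0→0.25]: (0.0+282.4)/2 × 0.25 = 35.3
  [0.25→4.25]: (282.4+327.0)/2 × 4 = 1218.8
  [4.25→6.25]: (327.0+151.6)/2 × 2 = 478.6
  [6.25→8.25]: (151.6+68.3)/2 × 2 = 219.9
  [8.25→10.25]: (68.3+30.6)/2 × 2 = 98.9
  Sum = 2051.5 ng/mL·hr
oral capsule tail: 30.6/0.403 = 75.931; AUC_ev,0→∞ = 2051.5 + 75.931 = 2127.431 ng/mL·hr
F = (AUC_ev/D_ev)/(AUC_iv/D_iv) = (2127.431/100)/(2852.6105/100) = 21.27431/28.526105 = 0.7458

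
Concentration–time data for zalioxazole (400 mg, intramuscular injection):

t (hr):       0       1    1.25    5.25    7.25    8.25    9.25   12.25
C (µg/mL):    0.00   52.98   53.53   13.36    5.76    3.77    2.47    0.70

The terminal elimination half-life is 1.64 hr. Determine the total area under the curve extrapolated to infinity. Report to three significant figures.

AUC = 207 µg/mL·hr

Trapezoidal AUC_0→12.25:
  [0→1]: (0.00+52.98)/2 × 1 = 26.49
  [1→1.25]: (52.98+53.53)/2 × 0.25 = 13.31375
  [1.25→5.25]: (53.53+13.36)/2 × 4 = 133.78
  [5.25→7.25]: (13.36+5.76)/2 × 2 = 19.12
  [7.25→8.25]: (5.76+3.77)/2 × 1 = 4.765
  [8.25→9.25]: (3.77+2.47)/2 × 1 = 3.12
  [9.25→12.25]: (2.47+0.70)/2 × 3 = 4.755
  Sum = 205.34375 µg/mL·hr
k_e = ln2 / t½ = 0.693147 / 1.64 = 0.4227 hr^-1
Extrapolated tail: C_last / k_e = 0.70 / 0.4227 = 1.656
AUC_0→∞ = 205.34375 + 1.656 = 206.99975 µg/mL·hr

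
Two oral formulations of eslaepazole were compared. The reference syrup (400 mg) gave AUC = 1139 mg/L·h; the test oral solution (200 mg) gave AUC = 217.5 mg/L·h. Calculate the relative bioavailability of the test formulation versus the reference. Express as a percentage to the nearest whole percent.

F_rel = (AUC_test/D_test) / (AUC_ref/D_ref)
      = (217.5/200) / (1139/400)
      = 1.0875 / 2.8475 = 0.3819 = 38.19%

F_rel = 38%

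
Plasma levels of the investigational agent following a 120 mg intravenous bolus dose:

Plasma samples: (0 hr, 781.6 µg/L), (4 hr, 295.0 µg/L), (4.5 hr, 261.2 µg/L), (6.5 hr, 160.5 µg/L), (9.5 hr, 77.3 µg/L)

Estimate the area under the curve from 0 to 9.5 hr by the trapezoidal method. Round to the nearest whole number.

AUC = 3071 µg/L·hr

Trapezoidal AUC_0→9.5:
  [0→4]: (781.6+295.0)/2 × 4 = 2153.2
  [4→4.5]: (295.0+261.2)/2 × 0.5 = 139.05
  [4.5→6.5]: (261.2+160.5)/2 × 2 = 421.7
  [6.5→9.5]: (160.5+77.3)/2 × 3 = 356.7
  Sum = 3070.65 µg/L·hr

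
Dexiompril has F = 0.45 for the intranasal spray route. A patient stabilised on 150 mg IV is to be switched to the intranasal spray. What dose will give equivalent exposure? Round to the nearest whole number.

For equal systemic exposure: F × D_ev = D_iv
D_ev = D_iv / F = 150 / 0.45 = 333.333 mg

D_intranasal = 333 mg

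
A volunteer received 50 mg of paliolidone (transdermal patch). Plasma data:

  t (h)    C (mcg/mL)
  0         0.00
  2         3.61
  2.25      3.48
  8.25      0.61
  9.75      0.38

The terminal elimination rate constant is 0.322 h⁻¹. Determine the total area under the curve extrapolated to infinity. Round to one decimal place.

Trapezoidal AUC_0→9.75:
  [0→2]: (0.00+3.61)/2 × 2 = 3.61
  [2→2.25]: (3.61+3.48)/2 × 0.25 = 0.88625
  [2.25→8.25]: (3.48+0.61)/2 × 6 = 12.27
  [8.25→9.75]: (0.61+0.38)/2 × 1.5 = 0.7425
  Sum = 17.50875 mcg/mL·h
Extrapolated tail: C_last / k_e = 0.38 / 0.322 = 1.180
AUC_0→∞ = 17.50875 + 1.180 = 18.68875 mcg/mL·h

AUC = 18.7 mcg/mL·h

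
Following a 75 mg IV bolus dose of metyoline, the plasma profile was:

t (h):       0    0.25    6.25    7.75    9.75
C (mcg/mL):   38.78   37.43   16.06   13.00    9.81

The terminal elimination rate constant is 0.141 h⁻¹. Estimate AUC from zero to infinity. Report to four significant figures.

Trapezoidal AUC_0→9.75:
  [0→0.25]: (38.78+37.43)/2 × 0.25 = 9.52625
  [0.25→6.25]: (37.43+16.06)/2 × 6 = 160.47
  [6.25→7.75]: (16.06+13.00)/2 × 1.5 = 21.795
  [7.75→9.75]: (13.00+9.81)/2 × 2 = 22.81
  Sum = 214.60125 mcg/mL·h
Extrapolated tail: C_last / k_e = 9.81 / 0.141 = 69.574
AUC_0→∞ = 214.60125 + 69.574 = 284.17525 mcg/mL·h

AUC = 284.2 mcg/mL·h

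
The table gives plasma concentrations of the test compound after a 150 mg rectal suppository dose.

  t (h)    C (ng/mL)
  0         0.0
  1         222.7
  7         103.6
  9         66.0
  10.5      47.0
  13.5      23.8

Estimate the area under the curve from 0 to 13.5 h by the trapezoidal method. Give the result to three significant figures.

Trapezoidal AUC_0→13.5:
  [0→1]: (0.0+222.7)/2 × 1 = 111.35
  [1→7]: (222.7+103.6)/2 × 6 = 978.9
  [7→9]: (103.6+66.0)/2 × 2 = 169.6
  [9→10.5]: (66.0+47.0)/2 × 1.5 = 84.75
  [10.5→13.5]: (47.0+23.8)/2 × 3 = 106.2
  Sum = 1450.8 ng/mL·h

AUC = 1450 ng/mL·h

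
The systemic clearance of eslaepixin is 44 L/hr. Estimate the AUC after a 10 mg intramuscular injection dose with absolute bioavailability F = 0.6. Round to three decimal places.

AUC_0→∞ = F × Dose / CL
        = 0.6 × 10 / 44 = 0.136364 mg/L·hr

AUC = 0.136 mg/L·hr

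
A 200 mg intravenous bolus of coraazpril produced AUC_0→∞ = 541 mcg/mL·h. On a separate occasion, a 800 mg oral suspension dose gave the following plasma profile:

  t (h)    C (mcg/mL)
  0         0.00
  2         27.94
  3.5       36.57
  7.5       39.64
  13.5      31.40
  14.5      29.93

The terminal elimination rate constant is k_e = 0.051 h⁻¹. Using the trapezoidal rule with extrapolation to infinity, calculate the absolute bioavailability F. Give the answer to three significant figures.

F = 0.490

Trapezoidal AUC_0→14.5 (oral suspension):
  [0→2]: (0.00+27.94)/2 × 2 = 27.94
  [2→3.5]: (27.94+36.57)/2 × 1.5 = 48.3825
  [3.5→7.5]: (36.57+39.64)/2 × 4 = 152.42
  [7.5→13.5]: (39.64+31.40)/2 × 6 = 213.12
  [13.5→14.5]: (31.40+29.93)/2 × 1 = 30.665
  Sum = 472.5275 mcg/mL·h
Tail: C_last/k_e = 29.93/0.051 = 586.863
AUC_0→∞ (oral suspension) = 472.5275 + 586.863 = 1059.3905 mcg/mL·h
F = (AUC_ev/D_ev)/(AUC_iv/D_iv) = (1059.3905/800)/(541/200) = 1.32424/2.705 = 0.4896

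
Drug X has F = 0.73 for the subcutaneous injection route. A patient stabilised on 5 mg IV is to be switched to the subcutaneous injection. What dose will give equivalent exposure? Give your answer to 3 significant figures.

D_subcutaneous = 6.85 mg

For equal systemic exposure: F × D_ev = D_iv
D_ev = D_iv / F = 5 / 0.73 = 6.84932 mg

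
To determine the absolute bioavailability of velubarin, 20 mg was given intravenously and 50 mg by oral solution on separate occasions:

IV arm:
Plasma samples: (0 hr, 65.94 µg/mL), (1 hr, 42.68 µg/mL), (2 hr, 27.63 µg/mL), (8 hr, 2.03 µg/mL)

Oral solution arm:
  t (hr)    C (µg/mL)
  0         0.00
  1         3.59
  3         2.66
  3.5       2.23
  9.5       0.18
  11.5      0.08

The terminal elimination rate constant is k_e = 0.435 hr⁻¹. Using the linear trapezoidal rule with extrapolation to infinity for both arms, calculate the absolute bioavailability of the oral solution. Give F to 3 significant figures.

F = 0.0370

Trapezoidal AUC_0→8 (IV):
  [0→1]: (65.94+42.68)/2 × 1 = 54.31
  [1→2]: (42.68+27.63)/2 × 1 = 35.155
  [2→8]: (27.63+2.03)/2 × 6 = 88.98
  Sum = 178.445 µg/mL·hr
IV tail: 2.03/0.435 = 4.667; AUC_iv,0→∞ = 178.445 + 4.667 = 183.112 µg/mL·hr
Trapezoidal AUC_0→11.5 (oral solution):
  [0→1]: (0.00+3.59)/2 × 1 = 1.795
  [1→3]: (3.59+2.66)/2 × 2 = 6.25
  [3→3.5]: (2.66+2.23)/2 × 0.5 = 1.2225
  [3.5→9.5]: (2.23+0.18)/2 × 6 = 7.23
  [9.5→11.5]: (0.18+0.08)/2 × 2 = 0.26
  Sum = 16.7575 µg/mL·hr
oral solution tail: 0.08/0.435 = 0.184; AUC_ev,0→∞ = 16.7575 + 0.184 = 16.9415 µg/mL·hr
F = (AUC_ev/D_ev)/(AUC_iv/D_iv) = (16.9415/50)/(183.112/20) = 0.33883/9.1556 = 0.0370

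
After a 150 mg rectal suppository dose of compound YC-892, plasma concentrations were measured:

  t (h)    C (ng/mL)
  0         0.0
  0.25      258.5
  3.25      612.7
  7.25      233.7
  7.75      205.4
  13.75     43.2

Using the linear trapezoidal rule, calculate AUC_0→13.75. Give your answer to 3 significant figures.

AUC = 3890 ng/mL·h

Trapezoidal AUC_0→13.75:
  [0→0.25]: (0.0+258.5)/2 × 0.25 = 32.3125
  [0.25→3.25]: (258.5+612.7)/2 × 3 = 1306.8
  [3.25→7.25]: (612.7+233.7)/2 × 4 = 1692.8
  [7.25→7.75]: (233.7+205.4)/2 × 0.5 = 109.775
  [7.75→13.75]: (205.4+43.2)/2 × 6 = 745.8
  Sum = 3887.4875 ng/mL·h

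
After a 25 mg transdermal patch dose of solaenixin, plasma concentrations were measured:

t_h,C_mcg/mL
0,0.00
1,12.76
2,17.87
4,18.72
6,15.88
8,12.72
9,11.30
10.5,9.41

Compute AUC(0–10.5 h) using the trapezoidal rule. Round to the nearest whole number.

AUC = 149 mcg/mL·h

Trapezoidal AUC_0→10.5:
  [0→1]: (0.00+12.76)/2 × 1 = 6.38
  [1→2]: (12.76+17.87)/2 × 1 = 15.315
  [2→4]: (17.87+18.72)/2 × 2 = 36.59
  [4→6]: (18.72+15.88)/2 × 2 = 34.6
  [6→8]: (15.88+12.72)/2 × 2 = 28.6
  [8→9]: (12.72+11.30)/2 × 1 = 12.01
  [9→10.5]: (11.30+9.41)/2 × 1.5 = 15.5325
  Sum = 149.0275 mcg/mL·h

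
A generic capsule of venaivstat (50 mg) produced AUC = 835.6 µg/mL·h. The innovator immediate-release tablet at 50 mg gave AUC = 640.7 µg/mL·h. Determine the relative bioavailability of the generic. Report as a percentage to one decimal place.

F_rel = 130.4%

F_rel = (AUC_test/D_test) / (AUC_ref/D_ref)
      = (835.6/50) / (640.7/50)
      = 16.712 / 12.814 = 1.3042 = 130.42%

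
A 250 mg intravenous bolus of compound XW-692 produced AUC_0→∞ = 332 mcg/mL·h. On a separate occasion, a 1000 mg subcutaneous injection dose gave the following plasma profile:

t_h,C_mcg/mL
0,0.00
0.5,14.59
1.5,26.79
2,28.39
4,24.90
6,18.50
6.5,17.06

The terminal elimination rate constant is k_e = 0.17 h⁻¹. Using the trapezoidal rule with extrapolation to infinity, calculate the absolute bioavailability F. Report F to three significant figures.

F = 0.184

Trapezoidal AUC_0→6.5 (subcutaneous injection):
  [0→0.5]: (0.00+14.59)/2 × 0.5 = 3.6475
  [0.5→1.5]: (14.59+26.79)/2 × 1 = 20.69
  [1.5→2]: (26.79+28.39)/2 × 0.5 = 13.795
  [2→4]: (28.39+24.90)/2 × 2 = 53.29
  [4→6]: (24.90+18.50)/2 × 2 = 43.4
  [6→6.5]: (18.50+17.06)/2 × 0.5 = 8.89
  Sum = 143.7125 mcg/mL·h
Tail: C_last/k_e = 17.06/0.17 = 100.353
AUC_0→∞ (subcutaneous injection) = 143.7125 + 100.353 = 244.0655 mcg/mL·h
F = (AUC_ev/D_ev)/(AUC_iv/D_iv) = (244.0655/1000)/(332/250) = 0.2440655/1.328 = 0.1838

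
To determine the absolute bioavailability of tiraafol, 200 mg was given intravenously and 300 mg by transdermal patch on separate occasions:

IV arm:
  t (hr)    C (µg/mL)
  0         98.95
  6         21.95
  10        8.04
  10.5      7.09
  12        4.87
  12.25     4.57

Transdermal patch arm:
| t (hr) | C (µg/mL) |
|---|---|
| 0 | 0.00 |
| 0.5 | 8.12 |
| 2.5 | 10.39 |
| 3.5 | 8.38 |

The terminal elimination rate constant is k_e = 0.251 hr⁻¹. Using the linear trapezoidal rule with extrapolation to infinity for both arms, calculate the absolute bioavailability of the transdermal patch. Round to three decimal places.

F = 0.093

Trapezoidal AUC_0→12.25 (IV):
  [0→6]: (98.95+21.95)/2 × 6 = 362.7
  [6→10]: (21.95+8.04)/2 × 4 = 59.98
  [10→10.5]: (8.04+7.09)/2 × 0.5 = 3.7825
  [10.5→12]: (7.09+4.87)/2 × 1.5 = 8.97
  [12→12.25]: (4.87+4.57)/2 × 0.25 = 1.18
  Sum = 436.6125 µg/mL·hr
IV tail: 4.57/0.251 = 18.207; AUC_iv,0→∞ = 436.6125 + 18.207 = 454.8195 µg/mL·hr
Trapezoidal AUC_0→3.5 (transdermal patch):
  [0→0.5]: (0.00+8.12)/2 × 0.5 = 2.03
  [0.5→2.5]: (8.12+10.39)/2 × 2 = 18.51
  [2.5→3.5]: (10.39+8.38)/2 × 1 = 9.385
  Sum = 29.925 µg/mL·hr
transdermal patch tail: 8.38/0.251 = 33.386; AUC_ev,0→∞ = 29.925 + 33.386 = 63.311 µg/mL·hr
F = (AUC_ev/D_ev)/(AUC_iv/D_iv) = (63.311/300)/(454.8195/200) = 0.211037/2.2740975 = 0.0928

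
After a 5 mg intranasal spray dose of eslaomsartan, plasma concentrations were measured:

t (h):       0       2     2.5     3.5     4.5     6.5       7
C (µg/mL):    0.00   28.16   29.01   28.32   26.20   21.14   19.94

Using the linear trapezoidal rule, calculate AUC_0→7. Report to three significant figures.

AUC = 156 µg/mL·h

Trapezoidal AUC_0→7:
  [0→2]: (0.00+28.16)/2 × 2 = 28.16
  [2→2.5]: (28.16+29.01)/2 × 0.5 = 14.2925
  [2.5→3.5]: (29.01+28.32)/2 × 1 = 28.665
  [3.5→4.5]: (28.32+26.20)/2 × 1 = 27.26
  [4.5→6.5]: (26.20+21.14)/2 × 2 = 47.34
  [6.5→7]: (21.14+19.94)/2 × 0.5 = 10.27
  Sum = 155.9875 µg/mL·h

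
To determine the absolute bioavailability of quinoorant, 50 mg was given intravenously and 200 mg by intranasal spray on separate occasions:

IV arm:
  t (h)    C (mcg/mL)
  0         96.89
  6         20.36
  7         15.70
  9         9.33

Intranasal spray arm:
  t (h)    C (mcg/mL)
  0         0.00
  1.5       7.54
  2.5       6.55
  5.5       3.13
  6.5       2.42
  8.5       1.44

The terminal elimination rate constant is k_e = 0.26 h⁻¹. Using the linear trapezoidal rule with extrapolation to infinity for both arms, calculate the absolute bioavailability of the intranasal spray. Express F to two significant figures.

F = 0.023

Trapezoidal AUC_0→9 (IV):
  [0→6]: (96.89+20.36)/2 × 6 = 351.75
  [6→7]: (20.36+15.70)/2 × 1 = 18.03
  [7→9]: (15.70+9.33)/2 × 2 = 25.03
  Sum = 394.81 mcg/mL·h
IV tail: 9.33/0.26 = 35.885; AUC_iv,0→∞ = 394.81 + 35.885 = 430.695 mcg/mL·h
Trapezoidal AUC_0→8.5 (intranasal spray):
  [0→1.5]: (0.00+7.54)/2 × 1.5 = 5.655
  [1.5→2.5]: (7.54+6.55)/2 × 1 = 7.045
  [2.5→5.5]: (6.55+3.13)/2 × 3 = 14.52
  [5.5→6.5]: (3.13+2.42)/2 × 1 = 2.775
  [6.5→8.5]: (2.42+1.44)/2 × 2 = 3.86
  Sum = 33.855 mcg/mL·h
intranasal spray tail: 1.44/0.26 = 5.538; AUC_ev,0→∞ = 33.855 + 5.538 = 39.393 mcg/mL·h
F = (AUC_ev/D_ev)/(AUC_iv/D_iv) = (39.393/200)/(430.695/50) = 0.196965/8.6139 = 0.0229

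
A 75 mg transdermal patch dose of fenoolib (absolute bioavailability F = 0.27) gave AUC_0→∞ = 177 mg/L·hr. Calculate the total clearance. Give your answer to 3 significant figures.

CL = 0.114 L/hr

CL = F × Dose / AUC_0→∞
   = 0.27 × 75 / 177 = 0.114407 L/hr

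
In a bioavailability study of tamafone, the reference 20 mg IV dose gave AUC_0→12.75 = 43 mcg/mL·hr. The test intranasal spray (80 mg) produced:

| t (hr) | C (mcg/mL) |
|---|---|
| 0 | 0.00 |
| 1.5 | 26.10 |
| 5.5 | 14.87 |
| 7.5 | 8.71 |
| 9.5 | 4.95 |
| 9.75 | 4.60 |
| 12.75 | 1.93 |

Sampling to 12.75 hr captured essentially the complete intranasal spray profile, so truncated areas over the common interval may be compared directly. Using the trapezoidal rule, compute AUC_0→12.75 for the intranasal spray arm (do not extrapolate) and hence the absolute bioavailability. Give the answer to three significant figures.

F = 0.871

Trapezoidal AUC_0→12.75 (intranasal spray):
  [0→1.5]: (0.00+26.10)/2 × 1.5 = 19.575
  [1.5→5.5]: (26.10+14.87)/2 × 4 = 81.94
  [5.5→7.5]: (14.87+8.71)/2 × 2 = 23.58
  [7.5→9.5]: (8.71+4.95)/2 × 2 = 13.66
  [9.5→9.75]: (4.95+4.60)/2 × 0.25 = 1.19375
  [9.75→12.75]: (4.60+1.93)/2 × 3 = 9.795
  Sum = 149.74375 mcg/mL·hr
F = (AUC_ev/D_ev)/(AUC_iv/D_iv) = (149.74375/80)/(43/20) = 1.8718/2.15 = 0.8706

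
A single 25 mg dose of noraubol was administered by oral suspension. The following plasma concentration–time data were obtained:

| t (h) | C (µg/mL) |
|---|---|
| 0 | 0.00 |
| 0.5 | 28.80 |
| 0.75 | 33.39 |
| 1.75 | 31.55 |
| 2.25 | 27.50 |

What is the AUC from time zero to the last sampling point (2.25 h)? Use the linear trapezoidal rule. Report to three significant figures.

Trapezoidal AUC_0→2.25:
  [0→0.5]: (0.00+28.80)/2 × 0.5 = 7.2
  [0.5→0.75]: (28.80+33.39)/2 × 0.25 = 7.77375
  [0.75→1.75]: (33.39+31.55)/2 × 1 = 32.47
  [1.75→2.25]: (31.55+27.50)/2 × 0.5 = 14.7625
  Sum = 62.20625 µg/mL·h

AUC = 62.2 µg/mL·h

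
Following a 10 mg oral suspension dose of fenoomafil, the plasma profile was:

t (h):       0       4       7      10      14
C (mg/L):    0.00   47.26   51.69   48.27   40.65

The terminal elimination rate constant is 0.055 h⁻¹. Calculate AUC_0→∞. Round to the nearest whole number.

AUC = 1310 mg/L·h

Trapezoidal AUC_0→14:
  [0→4]: (0.00+47.26)/2 × 4 = 94.52
  [4→7]: (47.26+51.69)/2 × 3 = 148.425
  [7→10]: (51.69+48.27)/2 × 3 = 149.94
  [10→14]: (48.27+40.65)/2 × 4 = 177.84
  Sum = 570.725 mg/L·h
Extrapolated tail: C_last / k_e = 40.65 / 0.055 = 739.091
AUC_0→∞ = 570.725 + 739.091 = 1309.816 mg/L·h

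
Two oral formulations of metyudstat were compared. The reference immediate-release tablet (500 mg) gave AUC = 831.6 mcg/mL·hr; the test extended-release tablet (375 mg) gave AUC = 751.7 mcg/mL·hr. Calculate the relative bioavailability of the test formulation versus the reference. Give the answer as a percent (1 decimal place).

F_rel = (AUC_test/D_test) / (AUC_ref/D_ref)
      = (751.7/375) / (831.6/500)
      = 2.00453 / 1.6632 = 1.2052 = 120.52%

F_rel = 120.5%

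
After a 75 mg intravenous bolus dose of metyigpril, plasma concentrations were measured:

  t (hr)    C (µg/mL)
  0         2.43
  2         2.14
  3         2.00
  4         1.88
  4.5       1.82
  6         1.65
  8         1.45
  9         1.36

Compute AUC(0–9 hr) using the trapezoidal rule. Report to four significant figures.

Trapezoidal AUC_0→9:
  [0→2]: (2.43+2.14)/2 × 2 = 4.57
  [2→3]: (2.14+2.00)/2 × 1 = 2.07
  [3→4]: (2.00+1.88)/2 × 1 = 1.94
  [4→4.5]: (1.88+1.82)/2 × 0.5 = 0.925
  [4.5→6]: (1.82+1.65)/2 × 1.5 = 2.6025
  [6→8]: (1.65+1.45)/2 × 2 = 3.1
  [8→9]: (1.45+1.36)/2 × 1 = 1.405
  Sum = 16.6125 µg/mL·hr

AUC = 16.61 µg/mL·hr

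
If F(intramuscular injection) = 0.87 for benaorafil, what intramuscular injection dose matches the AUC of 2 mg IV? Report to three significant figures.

D_intramuscular = 2.30 mg

For equal systemic exposure: F × D_ev = D_iv
D_ev = D_iv / F = 2 / 0.87 = 2.29885 mg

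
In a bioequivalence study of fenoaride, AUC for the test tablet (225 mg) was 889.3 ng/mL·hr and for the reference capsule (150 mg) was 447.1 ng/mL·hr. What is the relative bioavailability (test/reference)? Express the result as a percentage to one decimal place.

F_rel = (AUC_test/D_test) / (AUC_ref/D_ref)
      = (889.3/225) / (447.1/150)
      = 3.95244 / 2.98067 = 1.3260 = 132.60%

F_rel = 132.6%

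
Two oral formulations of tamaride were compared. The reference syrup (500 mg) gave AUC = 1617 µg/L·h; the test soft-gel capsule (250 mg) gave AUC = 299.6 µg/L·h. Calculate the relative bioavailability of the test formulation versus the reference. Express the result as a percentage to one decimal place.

F_rel = (AUC_test/D_test) / (AUC_ref/D_ref)
      = (299.6/250) / (1617/500)
      = 1.1984 / 3.234 = 0.3706 = 37.06%

F_rel = 37.1%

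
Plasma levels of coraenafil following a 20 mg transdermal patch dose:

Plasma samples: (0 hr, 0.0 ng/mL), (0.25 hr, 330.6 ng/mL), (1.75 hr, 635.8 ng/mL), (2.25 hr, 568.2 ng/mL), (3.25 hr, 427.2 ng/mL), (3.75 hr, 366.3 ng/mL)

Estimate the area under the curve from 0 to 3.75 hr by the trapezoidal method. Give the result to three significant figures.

AUC = 1760 ng/mL·hr

Trapezoidal AUC_0→3.75:
  [0→0.25]: (0.0+330.6)/2 × 0.25 = 41.325
  [0.25→1.75]: (330.6+635.8)/2 × 1.5 = 724.8
  [1.75→2.25]: (635.8+568.2)/2 × 0.5 = 301.0
  [2.25→3.25]: (568.2+427.2)/2 × 1 = 497.7
  [3.25→3.75]: (427.2+366.3)/2 × 0.5 = 198.375
  Sum = 1763.2 ng/mL·hr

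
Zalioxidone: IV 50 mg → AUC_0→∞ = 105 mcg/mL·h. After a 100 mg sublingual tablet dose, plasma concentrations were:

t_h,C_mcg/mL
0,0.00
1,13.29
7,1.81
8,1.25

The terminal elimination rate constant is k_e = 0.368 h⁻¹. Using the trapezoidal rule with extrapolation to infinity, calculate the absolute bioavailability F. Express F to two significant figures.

F = 0.27

Trapezoidal AUC_0→8 (sublingual tablet):
  [0→1]: (0.00+13.29)/2 × 1 = 6.645
  [1→7]: (13.29+1.81)/2 × 6 = 45.3
  [7→8]: (1.81+1.25)/2 × 1 = 1.53
  Sum = 53.475 mcg/mL·h
Tail: C_last/k_e = 1.25/0.368 = 3.397
AUC_0→∞ (sublingual tablet) = 53.475 + 3.397 = 56.872 mcg/mL·h
F = (AUC_ev/D_ev)/(AUC_iv/D_iv) = (56.872/100)/(105/50) = 0.56872/2.1 = 0.2708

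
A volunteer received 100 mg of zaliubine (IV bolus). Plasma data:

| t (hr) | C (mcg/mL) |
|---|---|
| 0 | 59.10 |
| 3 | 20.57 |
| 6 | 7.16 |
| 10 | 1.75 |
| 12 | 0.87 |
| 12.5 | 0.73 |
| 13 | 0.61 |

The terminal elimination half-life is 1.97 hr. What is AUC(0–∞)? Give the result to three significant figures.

Trapezoidal AUC_0→13:
  [0→3]: (59.10+20.57)/2 × 3 = 119.505
  [3→6]: (20.57+7.16)/2 × 3 = 41.595
  [6→10]: (7.16+1.75)/2 × 4 = 17.82
  [10→12]: (1.75+0.87)/2 × 2 = 2.62
  [12→12.5]: (0.87+0.73)/2 × 0.5 = 0.4
  [12.5→13]: (0.73+0.61)/2 × 0.5 = 0.335
  Sum = 182.275 mcg/mL·hr
k_e = ln2 / t½ = 0.693147 / 1.97 = 0.3519 hr^-1
Extrapolated tail: C_last / k_e = 0.61 / 0.3519 = 1.733
AUC_0→∞ = 182.275 + 1.733 = 184.008 mcg/mL·hr

AUC = 184 mcg/mL·hr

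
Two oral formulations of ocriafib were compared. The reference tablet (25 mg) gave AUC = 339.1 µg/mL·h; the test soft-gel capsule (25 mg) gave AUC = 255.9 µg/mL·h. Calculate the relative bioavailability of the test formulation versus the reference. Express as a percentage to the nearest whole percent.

F_rel = 75%

F_rel = (AUC_test/D_test) / (AUC_ref/D_ref)
      = (255.9/25) / (339.1/25)
      = 10.236 / 13.564 = 0.7546 = 75.46%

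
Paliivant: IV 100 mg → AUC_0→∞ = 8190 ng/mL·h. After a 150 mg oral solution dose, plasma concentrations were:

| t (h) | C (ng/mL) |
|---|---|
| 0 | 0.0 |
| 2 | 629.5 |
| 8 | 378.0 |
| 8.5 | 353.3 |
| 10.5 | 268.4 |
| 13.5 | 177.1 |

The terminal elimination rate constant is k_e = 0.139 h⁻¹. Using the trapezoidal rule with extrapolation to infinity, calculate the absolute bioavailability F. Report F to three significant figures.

F = 0.521

Trapezoidal AUC_0→13.5 (oral solution):
  [0→2]: (0.0+629.5)/2 × 2 = 629.5
  [2→8]: (629.5+378.0)/2 × 6 = 3022.5
  [8→8.5]: (378.0+353.3)/2 × 0.5 = 182.825
  [8.5→10.5]: (353.3+268.4)/2 × 2 = 621.7
  [10.5→13.5]: (268.4+177.1)/2 × 3 = 668.25
  Sum = 5124.775 ng/mL·h
Tail: C_last/k_e = 177.1/0.139 = 1274.101
AUC_0→∞ (oral solution) = 5124.775 + 1274.101 = 6398.876 ng/mL·h
F = (AUC_ev/D_ev)/(AUC_iv/D_iv) = (6398.876/150)/(8190/100) = 42.6592/81.9 = 0.5209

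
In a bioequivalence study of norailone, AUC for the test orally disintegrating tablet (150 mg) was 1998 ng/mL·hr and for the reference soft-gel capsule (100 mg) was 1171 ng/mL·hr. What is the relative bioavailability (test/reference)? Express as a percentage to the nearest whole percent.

F_rel = (AUC_test/D_test) / (AUC_ref/D_ref)
      = (1998/150) / (1171/100)
      = 13.32 / 11.71 = 1.1375 = 113.75%

F_rel = 114%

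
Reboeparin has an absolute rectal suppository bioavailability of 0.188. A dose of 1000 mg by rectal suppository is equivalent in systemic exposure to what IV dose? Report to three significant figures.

D_iv = 188 mg

Systemic exposure from an extravascular dose = F × D_ev, so the equivalent IV dose is F × D_ev.
D_iv = F × D_ev = 0.188 × 1000 = 188 mg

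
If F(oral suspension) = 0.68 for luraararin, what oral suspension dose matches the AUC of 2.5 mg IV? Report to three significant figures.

For equal systemic exposure: F × D_ev = D_iv
D_ev = D_iv / F = 2.5 / 0.68 = 3.67647 mg

D_oral = 3.68 mg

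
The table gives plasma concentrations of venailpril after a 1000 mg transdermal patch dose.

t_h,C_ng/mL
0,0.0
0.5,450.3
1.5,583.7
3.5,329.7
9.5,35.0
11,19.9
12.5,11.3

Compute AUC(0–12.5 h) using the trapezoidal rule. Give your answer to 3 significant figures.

Trapezoidal AUC_0→12.5:
  [0→0.5]: (0.0+450.3)/2 × 0.5 = 112.575
  [0.5→1.5]: (450.3+583.7)/2 × 1 = 517.0
  [1.5→3.5]: (583.7+329.7)/2 × 2 = 913.4
  [3.5→9.5]: (329.7+35.0)/2 × 6 = 1094.1
  [9.5→11]: (35.0+19.9)/2 × 1.5 = 41.175
  [11→12.5]: (19.9+11.3)/2 × 1.5 = 23.4
  Sum = 2701.65 ng/mL·h

AUC = 2700 ng/mL·h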